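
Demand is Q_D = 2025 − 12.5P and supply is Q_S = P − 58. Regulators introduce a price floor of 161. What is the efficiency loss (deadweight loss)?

3791.78

In inverse form: demand P = 162 − 0.08Q, supply P = 58 + Q.
Competitive equilibrium: 162 − 0.08Q = 58 + Q → Q* = 96.2963, P* = 154.2963.
At the floor P = 161, quantity demanded = (162 − 161)/0.08 = 12.5.
Sellers' marginal cost at Q' = 12.5: 58 + 1·12.5 = 70.5.
ΔQ = 96.2963 − 12.5 = 83.7963; wedge = 161 − 70.5 = 90.5.
Welfare loss = ½ × 83.7963 × 90.5 = 3791.78.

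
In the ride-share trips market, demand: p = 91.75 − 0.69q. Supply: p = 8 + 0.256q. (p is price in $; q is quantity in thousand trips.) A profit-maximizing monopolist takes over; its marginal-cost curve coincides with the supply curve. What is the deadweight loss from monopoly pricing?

Competitive equilibrium: 91.75 − 0.69q = 8 + 0.256q → q* = 88.5307, p* = 30.6638.
Marginal revenue: MR = 91.75 − 1.38q. Set MR = MC: 91.75 − 1.38q = 8 + 0.256q → q_m = 51.1919.
Price p_m = 91.75 − 0.69·51.1919 = 56.4276; MC(q_m) = 8 + 0.256·51.1919 = 21.1051.
Competitive q* = 88.5307, so Δq = 37.3388; wedge = 56.4276 − 21.1051 = 35.3225.
The triangle = ½ × 37.3388 × 35.3225 = $659.45 thousand.

$659.45 thousand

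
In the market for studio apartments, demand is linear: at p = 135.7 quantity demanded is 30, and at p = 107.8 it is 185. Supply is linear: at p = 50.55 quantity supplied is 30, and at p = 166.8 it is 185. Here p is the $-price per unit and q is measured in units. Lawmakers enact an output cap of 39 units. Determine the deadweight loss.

Demand slope = (107.8 − 135.7)/(185 − 30) = −0.18, so p = 141.1 − 0.18q.
Supply slope = (166.8 − 50.55)/(185 − 30) = 0.75, so p = 28.05 + 0.75q.
Competitive equilibrium: 141.1 − 0.18q = 28.05 + 0.75q → q* = 121.55914, p* = 119.21935.
At q = 39: demand price = 141.1 − 0.18·39 = 134.08; supply price = 28.05 + 0.75·39 = 57.3.
Δq = 121.55914 − 39 = 82.55914; wedge = 134.08 − 57.3 = 76.78.
The triangle = ½ × 82.55914 × 76.78 = $3169.45.

$3169.45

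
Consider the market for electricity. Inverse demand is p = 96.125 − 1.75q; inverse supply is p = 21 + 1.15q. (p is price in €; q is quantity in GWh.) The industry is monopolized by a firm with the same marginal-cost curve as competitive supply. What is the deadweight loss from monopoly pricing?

€137.82

Competitive equilibrium: 96.125 − 1.75q = 21 + 1.15q → q* = 25.9052, p* = 50.7909.
Marginal revenue: MR = 96.125 − 3.5q. Set MR = MC: 96.125 − 3.5q = 21 + 1.15q → q_m = 16.1559.
Price p_m = 96.125 − 1.75·16.1559 = 67.8522; MC(q_m) = 21 + 1.15·16.1559 = 39.5793.
Competitive q* = 25.9052, so Δq = 9.7493; wedge = 67.8522 − 39.5793 = 28.2729.
The triangle = ½ × 9.7493 × 28.2729 = €137.82.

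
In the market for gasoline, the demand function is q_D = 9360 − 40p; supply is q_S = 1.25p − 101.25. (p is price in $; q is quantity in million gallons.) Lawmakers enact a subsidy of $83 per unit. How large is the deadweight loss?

$4175.15 million

In inverse form: demand p = 234 − 0.025q, supply p = 81 + 0.8q.
Competitive equilibrium: 234 − 0.025q = 81 + 0.8q → q* = 185.4545, p* = 229.3636.
The subsidy lowers effective supply by 83: p = 0.8q − 2.
New quantity: 234 − 0.025q = 0.8q − 2 → q' = 286.0606.
Overproduction Δq = 286.0606 − 185.4545 = 100.6061; wedge = subsidy = 83.
Welfare loss = ½ × 100.6061 × 83 = $4175.15 million.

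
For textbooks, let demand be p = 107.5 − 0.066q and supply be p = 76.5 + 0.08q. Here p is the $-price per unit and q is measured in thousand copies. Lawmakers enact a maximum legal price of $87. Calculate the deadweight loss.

Competitive equilibrium: 107.5 − 0.066q = 76.5 + 0.08q → q* = 212.32877, p* = 93.4863.
At the ceiling p = 87, quantity supplied = (87 − 76.5)/0.08 = 131.25.
Willingness to pay at q' = 131.25: 107.5 − 0.066·131.25 = 98.8375.
Δq = 212.32877 − 131.25 = 81.07877; wedge = 98.8375 − 87 = 11.8375.
The triangle = ½ × 81.07877 × 11.8375 = $479.88 thousand.

$479.88 thousand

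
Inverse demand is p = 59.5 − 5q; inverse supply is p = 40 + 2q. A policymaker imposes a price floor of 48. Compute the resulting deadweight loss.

0.83

Competitive equilibrium: 59.5 − 5q = 40 + 2q → q* = 2.7857, p* = 45.5714.
At the floor p = 48, quantity demanded = (59.5 − 48)/5 = 2.3.
Sellers' marginal cost at q' = 2.3: 40 + 2·2.3 = 44.6.
Δq = 2.7857 − 2.3 = 0.4857; wedge = 48 − 44.6 = 3.4.
DWL = ½ × 0.4857 × 3.4 = 0.83.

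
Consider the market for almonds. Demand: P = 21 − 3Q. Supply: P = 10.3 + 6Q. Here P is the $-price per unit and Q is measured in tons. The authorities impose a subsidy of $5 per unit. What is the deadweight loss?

$1.39

Competitive equilibrium: 21 − 3Q = 10.3 + 6Q → Q* = 1.1889, P* = 17.4333.
The subsidy lowers effective supply by 5: P = 5.3 + 6Q.
New quantity: 21 − 3Q = 5.3 + 6Q → Q' = 1.7444.
Overproduction ΔQ = 1.7444 − 1.1889 = 0.5555; wedge = subsidy = 5.
Welfare loss = ½ × 0.5555 × 5 = $1.39.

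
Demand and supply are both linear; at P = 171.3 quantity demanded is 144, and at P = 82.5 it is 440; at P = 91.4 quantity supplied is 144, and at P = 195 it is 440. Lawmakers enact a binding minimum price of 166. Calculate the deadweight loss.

Demand slope = (82.5 − 171.3)/(440 − 144) = −0.3, so P = 214.5 − 0.3Q.
Supply slope = (195 − 91.4)/(440 − 144) = 0.35, so P = 41 + 0.35Q.
Competitive equilibrium: 214.5 − 0.3Q = 41 + 0.35Q → Q* = 266.9231, P* = 134.4231.
At the floor P = 166, quantity demanded = (214.5 − 166)/0.3 = 161.6667.
Sellers' marginal cost at Q' = 161.6667: 41 + 0.35·161.6667 = 97.5833.
ΔQ = 266.9231 − 161.6667 = 105.2564; wedge = 166 − 97.5833 = 68.4167.
Deadweight loss = ½ × 105.2564 × 68.4167 = 3600.65.

3600.65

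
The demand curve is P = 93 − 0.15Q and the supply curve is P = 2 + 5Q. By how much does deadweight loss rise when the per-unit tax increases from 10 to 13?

6.70

Competitive equilibrium: 93 − 0.15Q = 2 + 5Q → Q* = 17.6699, P* = 90.3495.
For a per-unit tax t: ΔQ = t/5.15, so DWL = ½·t·(t/5.15) = t²/10.3.
At t = 10: DWL = 9.709. At t = 13: DWL = 16.408.
Increase = 16.408 − 9.709 = 6.70.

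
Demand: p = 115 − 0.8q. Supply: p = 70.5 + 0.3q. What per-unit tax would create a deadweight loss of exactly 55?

11

Competitive equilibrium: 115 − 0.8q = 70.5 + 0.3q → q* = 40.4545, p* = 82.6364.
A tax t gives Δq = t/1.1 and wedge t, so DWL = t²/2.2.
t²/2.2 = 55 → t² = 121 → t = 11.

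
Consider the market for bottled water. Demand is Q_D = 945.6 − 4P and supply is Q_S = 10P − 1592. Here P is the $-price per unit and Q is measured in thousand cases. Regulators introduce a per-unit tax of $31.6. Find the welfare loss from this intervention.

In inverse form: demand P = 236.4 − 0.25Q, supply P = 159.2 + 0.1Q.
Competitive equilibrium: 236.4 − 0.25Q = 159.2 + 0.1Q → Q* = 220.5714, P* = 181.2571.
With the tax, the buyer price exceeds the seller price by 31.6: (236.4 − 0.25Q) − (159.2 + 0.1Q) = 31.6 → Q' = 130.2857.
ΔQ = 220.5714 − 130.2857 = 90.2857; the wedge equals the tax, 31.6.
The triangle = ½ × 90.2857 × 31.6 = $1426.51 thousand.

$1426.51 thousand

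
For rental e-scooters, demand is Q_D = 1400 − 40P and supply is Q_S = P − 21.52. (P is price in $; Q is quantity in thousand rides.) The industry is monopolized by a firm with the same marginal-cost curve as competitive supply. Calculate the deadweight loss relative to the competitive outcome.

$0.05 thousand

In inverse form: demand P = 35 − 0.025Q, supply P = 21.52 + Q.
Competitive equilibrium: 35 − 0.025Q = 21.52 + Q → Q* = 13.1512, P* = 34.6712.
Marginal revenue: MR = 35 − 0.05Q. Set MR = MC: 35 − 0.05Q = 21.52 + Q → Q_m = 12.8381.
Price P_m = 35 − 0.025·12.8381 = 34.679; MC(Q_m) = 21.52 + 1·12.8381 = 34.3581.
Competitive Q* = 13.1512, so ΔQ = 0.3131; wedge = 34.679 − 34.3581 = 0.3209.
DWL = ½ × 0.3131 × 0.3209 = $0.05 thousand.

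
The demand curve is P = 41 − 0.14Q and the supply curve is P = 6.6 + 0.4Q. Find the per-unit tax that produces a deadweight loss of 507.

23.4

Competitive equilibrium: 41 − 0.14Q = 6.6 + 0.4Q → Q* = 63.7037, P* = 32.0815.
A tax t gives ΔQ = t/0.54 and wedge t, so DWL = t²/1.08.
t²/1.08 = 507 → t² = 547.56 → t = 23.4.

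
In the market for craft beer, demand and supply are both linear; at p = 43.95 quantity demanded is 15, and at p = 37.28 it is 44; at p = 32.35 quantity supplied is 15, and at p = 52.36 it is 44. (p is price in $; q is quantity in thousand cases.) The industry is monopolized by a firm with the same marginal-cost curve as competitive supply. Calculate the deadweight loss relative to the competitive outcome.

Demand slope = (37.28 − 43.95)/(44 − 15) = −0.23, so p = 47.4 − 0.23q.
Supply slope = (52.36 − 32.35)/(44 − 15) = 0.69, so p = 22 + 0.69q.
Competitive equilibrium: 47.4 − 0.23q = 22 + 0.69q → q* = 27.6087, p* = 41.05.
Marginal revenue: MR = 47.4 − 0.46q. Set MR = MC: 47.4 − 0.46q = 22 + 0.69q → q_m = 22.087.
Price p_m = 47.4 − 0.23·22.087 = 42.32; MC(q_m) = 22 + 0.69·22.087 = 37.24.
Competitive q* = 27.6087, so Δq = 5.5217; wedge = 42.32 − 37.24 = 5.08.
DWL = ½ × 5.5217 × 5.08 = $14.03 thousand.

$14.03 thousand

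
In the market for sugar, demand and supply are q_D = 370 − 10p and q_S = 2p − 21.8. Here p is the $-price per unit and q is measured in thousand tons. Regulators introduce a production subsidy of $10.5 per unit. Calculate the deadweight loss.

In inverse form: demand p = 37 − 0.1q, supply p = 10.9 + 0.5q.
Competitive equilibrium: 37 − 0.1q = 10.9 + 0.5q → q* = 43.5, p* = 32.65.
The subsidy lowers effective supply by 10.5: p = 0.4 + 0.5q.
New quantity: 37 − 0.1q = 0.4 + 0.5q → q' = 61.
Overproduction Δq = 61 − 43.5 = 17.5; wedge = subsidy = 10.5.
DWL = ½ × 17.5 × 10.5 = $91.875 thousand.

$91.875 thousand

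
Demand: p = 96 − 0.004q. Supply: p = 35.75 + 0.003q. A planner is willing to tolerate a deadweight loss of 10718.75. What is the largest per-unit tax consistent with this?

Competitive equilibrium: 96 − 0.004q = 35.75 + 0.003q → q* = 8607.1429, p* = 61.5714.
A tax t gives Δq = t/0.007 and wedge t, so DWL = t²/0.014.
t²/0.014 = 10718.75 → t² = 150.0625 → t = 12.25.

12.25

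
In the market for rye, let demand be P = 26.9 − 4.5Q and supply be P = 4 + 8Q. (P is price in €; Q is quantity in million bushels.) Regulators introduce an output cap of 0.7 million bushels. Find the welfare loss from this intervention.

€8.01 million

Competitive equilibrium: 26.9 − 4.5Q = 4 + 8Q → Q* = 1.832, P* = 18.656.
At Q = 0.7: demand price = 26.9 − 4.5·0.7 = 23.75; supply price = 4 + 8·0.7 = 9.6.
ΔQ = 1.832 − 0.7 = 1.132; wedge = 23.75 − 9.6 = 14.15.
DWL = ½ × 1.132 × 14.15 = €8.01 million.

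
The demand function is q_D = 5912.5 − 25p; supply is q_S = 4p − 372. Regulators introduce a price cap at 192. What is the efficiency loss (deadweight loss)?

In inverse form: demand p = 236.5 − 0.04q, supply p = 93 + 0.25q.
Competitive equilibrium: 236.5 − 0.04q = 93 + 0.25q → q* = 494.8276, p* = 216.7069.
At the ceiling p = 192, quantity supplied = (192 − 93)/0.25 = 396.
Willingness to pay at q' = 396: 236.5 − 0.04·396 = 220.66.
Δq = 494.8276 − 396 = 98.8276; wedge = 220.66 − 192 = 28.66.
DWL = ½ × 98.8276 × 28.66 = 1416.20.

1416.20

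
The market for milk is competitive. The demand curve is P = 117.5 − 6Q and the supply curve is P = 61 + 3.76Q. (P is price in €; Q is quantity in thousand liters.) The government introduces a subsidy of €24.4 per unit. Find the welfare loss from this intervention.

€30.50 thousand

Competitive equilibrium: 117.5 − 6Q = 61 + 3.76Q → Q* = 5.7889, P* = 82.7664.
The subsidy lowers effective supply by 24.4: P = 36.6 + 3.76Q.
New quantity: 117.5 − 6Q = 36.6 + 3.76Q → Q' = 8.2889.
Overproduction ΔQ = 8.2889 − 5.7889 = 2.5; wedge = subsidy = 24.4.
DWL = ½ × 2.5 × 24.4 = €30.50 thousand.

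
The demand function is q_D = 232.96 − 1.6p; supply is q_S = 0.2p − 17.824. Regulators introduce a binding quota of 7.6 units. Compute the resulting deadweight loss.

In inverse form: demand p = 145.6 − 0.625q, supply p = 89.12 + 5q.
Competitive equilibrium: 145.6 − 0.625q = 89.12 + 5q → q* = 10.0409, p* = 139.3244.
At q = 7.6: demand price = 145.6 − 0.625·7.6 = 140.85; supply price = 89.12 + 5·7.6 = 127.12.
Δq = 10.0409 − 7.6 = 2.4409; wedge = 140.85 − 127.12 = 13.73.
DWL = ½ × 2.4409 × 13.73 = 16.76.

16.76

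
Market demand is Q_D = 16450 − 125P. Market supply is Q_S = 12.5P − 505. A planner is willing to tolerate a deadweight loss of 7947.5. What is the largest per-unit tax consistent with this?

37.4

In inverse form: demand P = 131.6 − 0.008Q, supply P = 40.4 + 0.08Q.
Competitive equilibrium: 131.6 − 0.008Q = 40.4 + 0.08Q → Q* = 1036.3636, P* = 123.3091.
A tax t gives ΔQ = t/0.088 and wedge t, so DWL = t²/0.176.
t²/0.176 = 7947.5 → t² = 1398.76 → t = 37.4.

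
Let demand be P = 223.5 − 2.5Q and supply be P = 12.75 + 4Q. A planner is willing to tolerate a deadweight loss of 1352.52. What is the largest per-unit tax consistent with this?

132.6

Competitive equilibrium: 223.5 − 2.5Q = 12.75 + 4Q → Q* = 32.4231, P* = 142.4423.
A tax t gives ΔQ = t/6.5 and wedge t, so DWL = t²/13.
t²/13 = 1352.52 → t² = 17582.76 → t = 132.6.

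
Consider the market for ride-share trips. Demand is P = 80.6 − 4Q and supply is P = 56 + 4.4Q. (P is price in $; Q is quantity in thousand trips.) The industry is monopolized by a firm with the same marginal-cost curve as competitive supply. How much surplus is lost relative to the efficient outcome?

$3.75 thousand

Competitive equilibrium: 80.6 − 4Q = 56 + 4.4Q → Q* = 2.9286, P* = 68.8857.
Marginal revenue: MR = 80.6 − 8Q. Set MR = MC: 80.6 − 8Q = 56 + 4.4Q → Q_m = 1.9839.
Price P_m = 80.6 − 4·1.9839 = 72.6644; MC(Q_m) = 56 + 4.4·1.9839 = 64.7292.
Competitive Q* = 2.9286, so ΔQ = 0.9447; wedge = 72.6644 − 64.7292 = 7.9352.
Deadweight loss = ½ × 0.9447 × 7.9352 = $3.75 thousand.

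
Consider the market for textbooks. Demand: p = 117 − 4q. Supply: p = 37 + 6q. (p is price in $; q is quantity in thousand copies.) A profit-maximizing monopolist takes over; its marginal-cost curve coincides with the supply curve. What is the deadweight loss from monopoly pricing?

$26.12 thousand

Competitive equilibrium: 117 − 4q = 37 + 6q → q* = 8, p* = 85.
Marginal revenue: MR = 117 − 8q. Set MR = MC: 117 − 8q = 37 + 6q → q_m = 5.7143.
Price p_m = 117 − 4·5.7143 = 94.1428; MC(q_m) = 37 + 6·5.7143 = 71.2858.
Competitive q* = 8, so Δq = 2.2857; wedge = 94.1428 − 71.2858 = 22.857.
Deadweight loss = ½ × 2.2857 × 22.857 = $26.12 thousand.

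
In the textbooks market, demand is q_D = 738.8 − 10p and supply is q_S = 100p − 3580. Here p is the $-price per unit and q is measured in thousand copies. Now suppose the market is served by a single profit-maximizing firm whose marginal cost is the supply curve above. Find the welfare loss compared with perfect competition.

$1494.63 thousand

In inverse form: demand p = 73.88 − 0.1q, supply p = 35.8 + 0.01q.
Competitive equilibrium: 73.88 − 0.1q = 35.8 + 0.01q → q* = 346.1818, p* = 39.2618.
Marginal revenue: MR = 73.88 − 0.2q. Set MR = MC: 73.88 − 0.2q = 35.8 + 0.01q → q_m = 181.3333.
Price p_m = 73.88 − 0.1·181.3333 = 55.7467; MC(q_m) = 35.8 + 0.01·181.3333 = 37.6133.
Competitive q* = 346.1818, so Δq = 164.8485; wedge = 55.7467 − 37.6133 = 18.1334.
Welfare loss = ½ × 164.8485 × 18.1334 = $1494.63 thousand.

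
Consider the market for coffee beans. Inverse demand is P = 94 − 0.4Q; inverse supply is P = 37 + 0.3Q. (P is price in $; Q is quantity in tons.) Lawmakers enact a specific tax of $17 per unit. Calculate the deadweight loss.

Competitive equilibrium: 94 − 0.4Q = 37 + 0.3Q → Q* = 81.4286, P* = 61.4286.
With the tax, the buyer price exceeds the seller price by 17: (94 − 0.4Q) − (37 + 0.3Q) = 17 → Q' = 57.1429.
ΔQ = 81.4286 − 57.1429 = 24.2857; the wedge equals the tax, 17.
Deadweight loss = ½ × 24.2857 × 17 = $206.43.

$206.43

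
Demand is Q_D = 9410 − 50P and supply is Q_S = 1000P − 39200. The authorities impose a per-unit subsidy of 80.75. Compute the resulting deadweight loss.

155251.49

In inverse form: demand P = 188.2 − 0.02Q, supply P = 39.2 + 0.001Q.
Competitive equilibrium: 188.2 − 0.02Q = 39.2 + 0.001Q → Q* = 7095.2381, P* = 46.2952.
The subsidy lowers effective supply by 80.75: P = 0.001Q − 41.55.
New quantity: 188.2 − 0.02Q = 0.001Q − 41.55 → Q' = 10940.4762.
Overproduction ΔQ = 10940.4762 − 7095.2381 = 3845.2381; wedge = subsidy = 80.75.
DWL = ½ × 3845.2381 × 80.75 = 155251.49.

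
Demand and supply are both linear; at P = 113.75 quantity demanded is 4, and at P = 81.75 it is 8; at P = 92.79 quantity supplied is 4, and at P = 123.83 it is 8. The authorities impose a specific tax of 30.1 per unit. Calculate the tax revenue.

Demand slope = (81.75 − 113.75)/(8 − 4) = −8, so P = 145.75 − 8Q.
Supply slope = (123.83 − 92.79)/(8 − 4) = 7.76, so P = 61.75 + 7.76Q.
Competitive equilibrium: 145.75 − 8Q = 61.75 + 7.76Q → Q* = 5.32995, P* = 103.11041.
With the tax, the buyer price exceeds the seller price by 30.1: (145.75 − 8Q) − (61.75 + 7.76Q) = 30.1 → Q' = 3.42005.
Tax revenue = 30.1 × 3.42005 = 102.94.

102.94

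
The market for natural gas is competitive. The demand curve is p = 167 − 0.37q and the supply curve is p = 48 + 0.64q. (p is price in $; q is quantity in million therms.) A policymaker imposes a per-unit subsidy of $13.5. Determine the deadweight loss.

$90.22 million

Competitive equilibrium: 167 − 0.37q = 48 + 0.64q → q* = 117.8218, p* = 123.4059.
The subsidy lowers effective supply by 13.5: p = 34.5 + 0.64q.
New quantity: 167 − 0.37q = 34.5 + 0.64q → q' = 131.1881.
Overproduction Δq = 131.1881 − 117.8218 = 13.3663; wedge = subsidy = 13.5.
DWL = ½ × 13.3663 × 13.5 = $90.22 million.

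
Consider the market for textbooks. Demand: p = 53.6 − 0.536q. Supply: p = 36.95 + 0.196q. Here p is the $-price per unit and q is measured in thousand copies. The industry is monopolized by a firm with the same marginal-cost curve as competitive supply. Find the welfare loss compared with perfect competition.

Competitive equilibrium: 53.6 − 0.536q = 36.95 + 0.196q → q* = 22.7459, p* = 41.4082.
Marginal revenue: MR = 53.6 − 1.072q. Set MR = MC: 53.6 − 1.072q = 36.95 + 0.196q → q_m = 13.1309.
Price p_m = 53.6 − 0.536·13.1309 = 46.5618; MC(q_m) = 36.95 + 0.196·13.1309 = 39.5237.
Competitive q* = 22.7459, so Δq = 9.615; wedge = 46.5618 − 39.5237 = 7.0381.
Deadweight loss = ½ × 9.615 × 7.0381 = $33.84 thousand.

$33.84 thousand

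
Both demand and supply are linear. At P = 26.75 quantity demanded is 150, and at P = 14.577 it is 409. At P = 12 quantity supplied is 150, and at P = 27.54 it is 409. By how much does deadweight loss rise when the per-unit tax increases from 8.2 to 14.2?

Demand slope = (14.577 − 26.75)/(409 − 150) = −0.047, so P = 33.8 − 0.047Q.
Supply slope = (27.54 − 12)/(409 − 150) = 0.06, so P = 3 + 0.06Q.
Competitive equilibrium: 33.8 − 0.047Q = 3 + 0.06Q → Q* = 287.8505, P* = 20.271.
For a per-unit tax t: ΔQ = t/0.107, so DWL = ½·t·(t/0.107) = t²/0.214.
At t = 8.2: DWL = 314.206. At t = 14.2: DWL = 942.243.
Increase = 942.243 − 314.206 = 628.04.

628.04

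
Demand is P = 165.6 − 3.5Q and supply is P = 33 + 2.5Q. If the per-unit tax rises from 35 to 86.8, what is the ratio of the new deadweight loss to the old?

6.1504

Competitive equilibrium: 165.6 − 3.5Q = 33 + 2.5Q → Q* = 22.1, P* = 88.25.
For a per-unit tax t: ΔQ = t/6, so DWL = ½·t·(t/6) = t²/12.
At t = 35: DWL = 102.083. At t = 86.8: DWL = 627.853.
Ratio = (86.8/35)² = 6.1504.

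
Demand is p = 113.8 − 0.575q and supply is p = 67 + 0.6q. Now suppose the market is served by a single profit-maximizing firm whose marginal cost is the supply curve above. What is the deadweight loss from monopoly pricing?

Competitive equilibrium: 113.8 − 0.575q = 67 + 0.6q → q* = 39.8298, p* = 90.8979.
Marginal revenue: MR = 113.8 − 1.15q. Set MR = MC: 113.8 − 1.15q = 67 + 0.6q → q_m = 26.7429.
Price p_m = 113.8 − 0.575·26.7429 = 98.4228; MC(q_m) = 67 + 0.6·26.7429 = 83.0457.
Competitive q* = 39.8298, so Δq = 13.0869; wedge = 98.4228 − 83.0457 = 15.3771.
DWL = ½ × 13.0869 × 15.3771 = 100.62.

100.62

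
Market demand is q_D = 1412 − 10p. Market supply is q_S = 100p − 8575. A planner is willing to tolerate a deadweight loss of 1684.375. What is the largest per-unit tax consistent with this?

In inverse form: demand p = 141.2 − 0.1q, supply p = 85.75 + 0.01q.
Competitive equilibrium: 141.2 − 0.1q = 85.75 + 0.01q → q* = 504.0909, p* = 90.7909.
A tax t gives Δq = t/0.11 and wedge t, so DWL = t²/0.22.
t²/0.22 = 1684.375 → t² = 370.5625 → t = 19.25.

19.25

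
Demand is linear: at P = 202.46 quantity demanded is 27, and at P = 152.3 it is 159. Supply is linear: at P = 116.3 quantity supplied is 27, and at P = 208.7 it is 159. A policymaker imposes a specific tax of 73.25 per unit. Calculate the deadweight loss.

Demand slope = (152.3 − 202.46)/(159 − 27) = −0.38, so P = 212.72 − 0.38Q.
Supply slope = (208.7 − 116.3)/(159 − 27) = 0.7, so P = 97.4 + 0.7Q.
Competitive equilibrium: 212.72 − 0.38Q = 97.4 + 0.7Q → Q* = 106.7778, P* = 172.1444.
With the tax, the buyer price exceeds the seller price by 73.25: (212.72 − 0.38Q) − (97.4 + 0.7Q) = 73.25 → Q' = 38.9537.
ΔQ = 106.7778 − 38.9537 = 67.8241; the wedge equals the tax, 73.25.
The triangle = ½ × 67.8241 × 73.25 = 2484.06.

2484.06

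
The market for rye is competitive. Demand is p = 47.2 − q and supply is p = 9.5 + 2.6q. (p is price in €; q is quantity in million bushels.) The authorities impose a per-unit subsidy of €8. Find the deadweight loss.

Competitive equilibrium: 47.2 − q = 9.5 + 2.6q → q* = 10.4722, p* = 36.7278.
The subsidy lowers effective supply by 8: p = 1.5 + 2.6q.
New quantity: 47.2 − q = 1.5 + 2.6q → q' = 12.6944.
Overproduction Δq = 12.6944 − 10.4722 = 2.2222; wedge = subsidy = 8.
The triangle = ½ × 2.2222 × 8 = €8.89 million.

€8.89 million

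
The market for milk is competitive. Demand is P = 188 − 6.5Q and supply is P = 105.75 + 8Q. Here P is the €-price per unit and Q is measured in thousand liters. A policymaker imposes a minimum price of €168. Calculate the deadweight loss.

€48.84 thousand

Competitive equilibrium: 188 − 6.5Q = 105.75 + 8Q → Q* = 5.6724, P* = 151.1293.
At the floor P = 168, quantity demanded = (188 − 168)/6.5 = 3.0769.
Sellers' marginal cost at Q' = 3.0769: 105.75 + 8·3.0769 = 130.3652.
ΔQ = 5.6724 − 3.0769 = 2.5955; wedge = 168 − 130.3652 = 37.6348.
Welfare loss = ½ × 2.5955 × 37.6348 = €48.84 thousand.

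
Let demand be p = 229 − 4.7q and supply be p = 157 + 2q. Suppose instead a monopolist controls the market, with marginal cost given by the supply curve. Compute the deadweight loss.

65.76

Competitive equilibrium: 229 − 4.7q = 157 + 2q → q* = 10.7463, p* = 178.4925.
Marginal revenue: MR = 229 − 9.4q. Set MR = MC: 229 − 9.4q = 157 + 2q → q_m = 6.3158.
Price p_m = 229 − 4.7·6.3158 = 199.3157; MC(q_m) = 157 + 2·6.3158 = 169.6316.
Competitive q* = 10.7463, so Δq = 4.4305; wedge = 199.3157 − 169.6316 = 29.6841.
Welfare loss = ½ × 4.4305 × 29.6841 = 65.76.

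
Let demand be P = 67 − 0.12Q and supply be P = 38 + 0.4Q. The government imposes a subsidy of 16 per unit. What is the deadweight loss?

246.15

Competitive equilibrium: 67 − 0.12Q = 38 + 0.4Q → Q* = 55.7692, P* = 60.3077.
The subsidy lowers effective supply by 16: P = 22 + 0.4Q.
New quantity: 67 − 0.12Q = 22 + 0.4Q → Q' = 86.5385.
Overproduction ΔQ = 86.5385 − 55.7692 = 30.7693; wedge = subsidy = 16.
Deadweight loss = ½ × 30.7693 × 16 = 246.15.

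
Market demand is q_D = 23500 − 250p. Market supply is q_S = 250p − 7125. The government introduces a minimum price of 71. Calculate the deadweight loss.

In inverse form: demand p = 94 − 0.004q, supply p = 28.5 + 0.004q.
Competitive equilibrium: 94 − 0.004q = 28.5 + 0.004q → q* = 8187.5, p* = 61.25.
At the floor p = 71, quantity demanded = (94 − 71)/0.004 = 5750.
Sellers' marginal cost at q' = 5750: 28.5 + 0.004·5750 = 51.5.
Δq = 8187.5 − 5750 = 2437.5; wedge = 71 − 51.5 = 19.5.
The triangle = ½ × 2437.5 × 19.5 = 23765.625.

23765.625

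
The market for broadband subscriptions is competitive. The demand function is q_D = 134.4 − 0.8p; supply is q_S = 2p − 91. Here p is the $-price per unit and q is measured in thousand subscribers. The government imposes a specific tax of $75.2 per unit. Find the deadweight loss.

In inverse form: demand p = 168 − 1.25q, supply p = 45.5 + 0.5q.
Competitive equilibrium: 168 − 1.25q = 45.5 + 0.5q → q* = 70, p* = 80.5.
With the tax, the buyer price exceeds the seller price by 75.2: (168 − 1.25q) − (45.5 + 0.5q) = 75.2 → q' = 27.02857.
Δq = 70 − 27.02857 = 42.97143; the wedge equals the tax, 75.2.
Deadweight loss = ½ × 42.97143 × 75.2 = $1615.73 thousand.

$1615.73 thousand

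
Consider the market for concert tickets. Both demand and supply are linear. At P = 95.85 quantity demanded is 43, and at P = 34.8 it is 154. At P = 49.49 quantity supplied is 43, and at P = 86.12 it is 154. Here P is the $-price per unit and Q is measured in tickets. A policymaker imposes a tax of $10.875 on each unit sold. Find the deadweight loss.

$67.20

Demand slope = (34.8 − 95.85)/(154 − 43) = −0.55, so P = 119.5 − 0.55Q.
Supply slope = (86.12 − 49.49)/(154 − 43) = 0.33, so P = 35.3 + 0.33Q.
Competitive equilibrium: 119.5 − 0.55Q = 35.3 + 0.33Q → Q* = 95.6818, P* = 66.875.
With the tax, the buyer price exceeds the seller price by 10.875: (119.5 − 0.55Q) − (35.3 + 0.33Q) = 10.875 → Q' = 83.3239.
ΔQ = 95.6818 − 83.3239 = 12.3579; the wedge equals the tax, 10.875.
Welfare loss = ½ × 12.3579 × 10.875 = $67.20.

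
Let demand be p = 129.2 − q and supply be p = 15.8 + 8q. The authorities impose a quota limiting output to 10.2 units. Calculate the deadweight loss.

25.92

Competitive equilibrium: 129.2 − q = 15.8 + 8q → q* = 12.6, p* = 116.6.
At q = 10.2: demand price = 129.2 − 1·10.2 = 119; supply price = 15.8 + 8·10.2 = 97.4.
Δq = 12.6 − 10.2 = 2.4; wedge = 119 − 97.4 = 21.6.
The triangle = ½ × 2.4 × 21.6 = 25.92.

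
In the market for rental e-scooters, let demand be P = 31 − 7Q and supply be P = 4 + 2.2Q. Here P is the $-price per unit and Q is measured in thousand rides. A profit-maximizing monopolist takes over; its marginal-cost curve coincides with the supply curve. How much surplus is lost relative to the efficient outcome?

$7.40 thousand

Competitive equilibrium: 31 − 7Q = 4 + 2.2Q → Q* = 2.9348, P* = 10.4565.
Marginal revenue: MR = 31 − 14Q. Set MR = MC: 31 − 14Q = 4 + 2.2Q → Q_m = 1.6667.
Price P_m = 31 − 7·1.6667 = 19.3331; MC(Q_m) = 4 + 2.2·1.6667 = 7.6667.
Competitive Q* = 2.9348, so ΔQ = 1.2681; wedge = 19.3331 − 7.6667 = 11.6664.
DWL = ½ × 1.2681 × 11.6664 = $7.40 thousand.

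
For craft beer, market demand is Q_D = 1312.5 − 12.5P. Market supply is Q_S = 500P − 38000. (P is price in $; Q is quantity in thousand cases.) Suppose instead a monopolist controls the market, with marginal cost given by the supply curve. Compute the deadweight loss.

$1250.55 thousand

In inverse form: demand P = 105 − 0.08Q, supply P = 76 + 0.002Q.
Competitive equilibrium: 105 − 0.08Q = 76 + 0.002Q → Q* = 353.6585, P* = 76.7073.
Marginal revenue: MR = 105 − 0.16Q. Set MR = MC: 105 − 0.16Q = 76 + 0.002Q → Q_m = 179.0123.
Price P_m = 105 − 0.08·179.0123 = 90.679; MC(Q_m) = 76 + 0.002·179.0123 = 76.358.
Competitive Q* = 353.6585, so ΔQ = 174.6462; wedge = 90.679 − 76.358 = 14.321.
Welfare loss = ½ × 174.6462 × 14.321 = $1250.55 thousand.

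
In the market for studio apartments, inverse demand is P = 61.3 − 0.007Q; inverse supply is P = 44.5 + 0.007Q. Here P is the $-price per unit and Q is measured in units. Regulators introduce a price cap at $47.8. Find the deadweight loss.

$3715.71

Competitive equilibrium: 61.3 − 0.007Q = 44.5 + 0.007Q → Q* = 1200, P* = 52.9.
At the ceiling P = 47.8, quantity supplied = (47.8 − 44.5)/0.007 = 471.4286.
Willingness to pay at Q' = 471.4286: 61.3 − 0.007·471.4286 = 58.
ΔQ = 1200 − 471.4286 = 728.5714; wedge = 58 − 47.8 = 10.2.
DWL = ½ × 728.5714 × 10.2 = $3715.71.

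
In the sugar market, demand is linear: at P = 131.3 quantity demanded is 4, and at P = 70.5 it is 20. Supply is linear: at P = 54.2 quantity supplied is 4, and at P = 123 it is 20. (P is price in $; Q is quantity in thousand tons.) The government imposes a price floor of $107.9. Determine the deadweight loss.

Demand slope = (70.5 − 131.3)/(20 − 4) = −3.8, so P = 146.5 − 3.8Q.
Supply slope = (123 − 54.2)/(20 − 4) = 4.3, so P = 37 + 4.3Q.
Competitive equilibrium: 146.5 − 3.8Q = 37 + 4.3Q → Q* = 13.5185, P* = 95.1296.
At the floor P = 107.9, quantity demanded = (146.5 − 107.9)/3.8 = 10.1579.
Sellers' marginal cost at Q' = 10.1579: 37 + 4.3·10.1579 = 80.679.
ΔQ = 13.5185 − 10.1579 = 3.3606; wedge = 107.9 − 80.679 = 27.221.
Welfare loss = ½ × 3.3606 × 27.221 = $45.74 thousand.

$45.74 thousand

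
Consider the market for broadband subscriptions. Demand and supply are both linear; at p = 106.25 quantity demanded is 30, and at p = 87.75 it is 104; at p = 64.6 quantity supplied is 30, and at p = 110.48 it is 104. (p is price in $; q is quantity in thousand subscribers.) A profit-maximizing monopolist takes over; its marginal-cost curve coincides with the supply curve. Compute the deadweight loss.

$131.44 thousand

Demand slope = (87.75 − 106.25)/(104 − 30) = −0.25, so p = 113.75 − 0.25q.
Supply slope = (110.48 − 64.6)/(104 − 30) = 0.62, so p = 46 + 0.62q.
Competitive equilibrium: 113.75 − 0.25q = 46 + 0.62q → q* = 77.8736, p* = 94.2816.
Marginal revenue: MR = 113.75 − 0.5q. Set MR = MC: 113.75 − 0.5q = 46 + 0.62q → q_m = 60.4911.
Price p_m = 113.75 − 0.25·60.4911 = 98.6272; MC(q_m) = 46 + 0.62·60.4911 = 83.5045.
Competitive q* = 77.8736, so Δq = 17.3825; wedge = 98.6272 − 83.5045 = 15.1227.
Deadweight loss = ½ × 17.3825 × 15.1227 = $131.44 thousand.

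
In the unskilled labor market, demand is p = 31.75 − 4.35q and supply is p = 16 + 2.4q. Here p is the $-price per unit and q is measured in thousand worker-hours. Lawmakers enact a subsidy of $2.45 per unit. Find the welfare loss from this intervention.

Competitive equilibrium: 31.75 − 4.35q = 16 + 2.4q → q* = 2.3333, p* = 21.6.
The subsidy lowers effective supply by 2.45: p = 13.55 + 2.4q.
New quantity: 31.75 − 4.35q = 13.55 + 2.4q → q' = 2.6963.
Overproduction Δq = 2.6963 − 2.3333 = 0.363; wedge = subsidy = 2.45.
DWL = ½ × 0.363 × 2.45 = $0.44 thousand.

$0.44 thousand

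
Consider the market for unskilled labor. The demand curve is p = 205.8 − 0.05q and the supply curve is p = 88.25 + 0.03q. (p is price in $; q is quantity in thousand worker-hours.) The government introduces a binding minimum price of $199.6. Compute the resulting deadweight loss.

Competitive equilibrium: 205.8 − 0.05q = 88.25 + 0.03q → q* = 1469.375, p* = 132.3313.
At the floor p = 199.6, quantity demanded = (205.8 − 199.6)/0.05 = 124.
Sellers' marginal cost at q' = 124: 88.25 + 0.03·124 = 91.97.
Δq = 1469.375 − 124 = 1345.375; wedge = 199.6 − 91.97 = 107.63.
Welfare loss = ½ × 1345.375 × 107.63 = $72401.36 thousand.

$72401.36 thousand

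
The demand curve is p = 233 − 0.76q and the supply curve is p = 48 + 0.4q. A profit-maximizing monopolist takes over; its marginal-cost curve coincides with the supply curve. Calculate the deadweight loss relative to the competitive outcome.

2311.43

Competitive equilibrium: 233 − 0.76q = 48 + 0.4q → q* = 159.4828, p* = 111.7931.
Marginal revenue: MR = 233 − 1.52q. Set MR = MC: 233 − 1.52q = 48 + 0.4q → q_m = 96.3542.
Price p_m = 233 − 0.76·96.3542 = 159.7708; MC(q_m) = 48 + 0.4·96.3542 = 86.5417.
Competitive q* = 159.4828, so Δq = 63.1286; wedge = 159.7708 − 86.5417 = 73.2291.
Deadweight loss = ½ × 63.1286 × 73.2291 = 2311.43.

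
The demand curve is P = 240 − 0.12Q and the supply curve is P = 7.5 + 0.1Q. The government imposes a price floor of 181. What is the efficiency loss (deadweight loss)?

Competitive equilibrium: 240 − 0.12Q = 7.5 + 0.1Q → Q* = 1056.818182, P* = 113.181818.
At the floor P = 181, quantity demanded = (240 − 181)/0.12 = 491.666667.
Sellers' marginal cost at Q' = 491.666667: 7.5 + 0.1·491.666667 = 56.666667.
ΔQ = 1056.818182 − 491.666667 = 565.151515; wedge = 181 − 56.666667 = 124.333333.
Deadweight loss = ½ × 565.151515 × 124.333333 = 35133.59.

35133.59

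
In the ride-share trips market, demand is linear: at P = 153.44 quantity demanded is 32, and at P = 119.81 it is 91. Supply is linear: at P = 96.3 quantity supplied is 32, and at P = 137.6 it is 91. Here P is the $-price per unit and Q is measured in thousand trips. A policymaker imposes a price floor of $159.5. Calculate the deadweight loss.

$1964.69 thousand

Demand slope = (119.81 − 153.44)/(91 − 32) = −0.57, so P = 171.68 − 0.57Q.
Supply slope = (137.6 − 96.3)/(91 − 32) = 0.7, so P = 73.9 + 0.7Q.
Competitive equilibrium: 171.68 − 0.57Q = 73.9 + 0.7Q → Q* = 76.9921, P* = 127.7945.
At the floor P = 159.5, quantity demanded = (171.68 − 159.5)/0.57 = 21.3684.
Sellers' marginal cost at Q' = 21.3684: 73.9 + 0.7·21.3684 = 88.8579.
ΔQ = 76.9921 − 21.3684 = 55.6237; wedge = 159.5 − 88.8579 = 70.6421.
DWL = ½ × 55.6237 × 70.6421 = $1964.69 thousand.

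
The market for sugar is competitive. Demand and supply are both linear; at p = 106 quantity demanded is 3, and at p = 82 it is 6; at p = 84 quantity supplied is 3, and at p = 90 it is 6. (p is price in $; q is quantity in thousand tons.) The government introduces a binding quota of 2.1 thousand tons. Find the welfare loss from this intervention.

Demand slope = (82 − 106)/(6 − 3) = −8, so p = 130 − 8q.
Supply slope = (90 − 84)/(6 − 3) = 2, so p = 78 + 2q.
Competitive equilibrium: 130 − 8q = 78 + 2q → q* = 5.2, p* = 88.4.
At q = 2.1: demand price = 130 − 8·2.1 = 113.2; supply price = 78 + 2·2.1 = 82.2.
Δq = 5.2 − 2.1 = 3.1; wedge = 113.2 − 82.2 = 31.
The triangle = ½ × 3.1 × 31 = $48.05 thousand.

$48.05 thousand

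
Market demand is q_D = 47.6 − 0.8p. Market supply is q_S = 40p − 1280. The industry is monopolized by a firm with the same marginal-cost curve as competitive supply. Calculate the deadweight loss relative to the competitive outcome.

72.68

In inverse form: demand p = 59.5 − 1.25q, supply p = 32 + 0.025q.
Competitive equilibrium: 59.5 − 1.25q = 32 + 0.025q → q* = 21.5686, p* = 32.5392.
Marginal revenue: MR = 59.5 − 2.5q. Set MR = MC: 59.5 − 2.5q = 32 + 0.025q → q_m = 10.8911.
Price p_m = 59.5 − 1.25·10.8911 = 45.8861; MC(q_m) = 32 + 0.025·10.8911 = 32.2723.
Competitive q* = 21.5686, so Δq = 10.6775; wedge = 45.8861 − 32.2723 = 13.6138.
DWL = ½ × 10.6775 × 13.6138 = 72.68.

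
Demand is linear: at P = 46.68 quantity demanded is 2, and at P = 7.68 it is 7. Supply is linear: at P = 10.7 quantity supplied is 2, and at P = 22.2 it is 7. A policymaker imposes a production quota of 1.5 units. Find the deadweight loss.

83.34

Demand slope = (7.68 − 46.68)/(7 − 2) = −7.8, so P = 62.28 − 7.8Q.
Supply slope = (22.2 − 10.7)/(7 − 2) = 2.3, so P = 6.1 + 2.3Q.
Competitive equilibrium: 62.28 − 7.8Q = 6.1 + 2.3Q → Q* = 5.5624, P* = 18.8935.
At Q = 1.5: demand price = 62.28 − 7.8·1.5 = 50.58; supply price = 6.1 + 2.3·1.5 = 9.55.
ΔQ = 5.5624 − 1.5 = 4.0624; wedge = 50.58 − 9.55 = 41.03.
The triangle = ½ × 4.0624 × 41.03 = 83.34.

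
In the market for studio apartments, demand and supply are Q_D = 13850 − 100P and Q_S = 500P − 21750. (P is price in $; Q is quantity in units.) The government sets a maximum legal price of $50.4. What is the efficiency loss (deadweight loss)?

In inverse form: demand P = 138.5 − 0.01Q, supply P = 43.5 + 0.002Q.
Competitive equilibrium: 138.5 − 0.01Q = 43.5 + 0.002Q → Q* = 7916.6667, P* = 59.3333.
At the ceiling P = 50.4, quantity supplied = (50.4 − 43.5)/0.002 = 3450.
Willingness to pay at Q' = 3450: 138.5 − 0.01·3450 = 104.
ΔQ = 7916.6667 − 3450 = 4466.6667; wedge = 104 − 50.4 = 53.6.
DWL = ½ × 4466.6667 × 53.6 = $119706.67.

$119706.67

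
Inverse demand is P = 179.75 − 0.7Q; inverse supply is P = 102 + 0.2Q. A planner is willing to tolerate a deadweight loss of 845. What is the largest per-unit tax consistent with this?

39

Competitive equilibrium: 179.75 − 0.7Q = 102 + 0.2Q → Q* = 86.3889, P* = 119.2778.
A tax t gives ΔQ = t/0.9 and wedge t, so DWL = t²/1.8.
t²/1.8 = 845 → t² = 1521 → t = 39.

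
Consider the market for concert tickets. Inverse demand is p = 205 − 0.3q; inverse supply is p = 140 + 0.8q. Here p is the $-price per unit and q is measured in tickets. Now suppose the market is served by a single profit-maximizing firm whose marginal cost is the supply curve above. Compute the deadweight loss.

Competitive equilibrium: 205 − 0.3q = 140 + 0.8q → q* = 59.0909, p* = 187.2727.
Marginal revenue: MR = 205 − 0.6q. Set MR = MC: 205 − 0.6q = 140 + 0.8q → q_m = 46.4286.
Price p_m = 205 − 0.3·46.4286 = 191.0714; MC(q_m) = 140 + 0.8·46.4286 = 177.1429.
Competitive q* = 59.0909, so Δq = 12.6623; wedge = 191.0714 − 177.1429 = 13.9285.
DWL = ½ × 12.6623 × 13.9285 = $88.18.

$88.18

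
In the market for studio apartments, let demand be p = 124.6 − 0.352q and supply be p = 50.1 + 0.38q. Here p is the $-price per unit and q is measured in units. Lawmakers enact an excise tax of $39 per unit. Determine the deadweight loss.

Competitive equilibrium: 124.6 − 0.352q = 50.1 + 0.38q → q* = 101.776, p* = 88.7749.
With the tax, the buyer price exceeds the seller price by 39: (124.6 − 0.352q) − (50.1 + 0.38q) = 39 → q' = 48.4973.
Δq = 101.776 − 48.4973 = 53.2787; the wedge equals the tax, 39.
Deadweight loss = ½ × 53.2787 × 39 = $1038.93.

$1038.93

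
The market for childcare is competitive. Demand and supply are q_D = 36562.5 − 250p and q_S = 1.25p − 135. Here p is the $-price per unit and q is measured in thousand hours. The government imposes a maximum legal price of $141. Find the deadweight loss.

$16.08 thousand

In inverse form: demand p = 146.25 − 0.004q, supply p = 108 + 0.8q.
Competitive equilibrium: 146.25 − 0.004q = 108 + 0.8q → q* = 47.5746, p* = 146.0597.
At the ceiling p = 141, quantity supplied = (141 − 108)/0.8 = 41.25.
Willingness to pay at q' = 41.25: 146.25 − 0.004·41.25 = 146.085.
Δq = 47.5746 − 41.25 = 6.3246; wedge = 146.085 − 141 = 5.085.
The triangle = ½ × 6.3246 × 5.085 = $16.08 thousand.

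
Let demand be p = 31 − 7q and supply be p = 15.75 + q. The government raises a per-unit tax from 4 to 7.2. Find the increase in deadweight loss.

2.24

Competitive equilibrium: 31 − 7q = 15.75 + q → q* = 1.9063, p* = 17.6563.
For a per-unit tax t: Δq = t/8, so DWL = ½·t·(t/8) = t²/16.
At t = 4: DWL = 1. At t = 7.2: DWL = 3.24.
Increase = 3.24 − 1 = 2.24.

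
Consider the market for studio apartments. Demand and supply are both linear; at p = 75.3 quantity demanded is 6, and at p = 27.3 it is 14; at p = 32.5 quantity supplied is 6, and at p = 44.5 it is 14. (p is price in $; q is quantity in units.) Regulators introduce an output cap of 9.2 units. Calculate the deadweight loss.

Demand slope = (27.3 − 75.3)/(14 − 6) = −6, so p = 111.3 − 6q.
Supply slope = (44.5 − 32.5)/(14 − 6) = 1.5, so p = 23.5 + 1.5q.
Competitive equilibrium: 111.3 − 6q = 23.5 + 1.5q → q* = 11.7067, p* = 41.06.
At q = 9.2: demand price = 111.3 − 6·9.2 = 56.1; supply price = 23.5 + 1.5·9.2 = 37.3.
Δq = 11.7067 − 9.2 = 2.5067; wedge = 56.1 − 37.3 = 18.8.
DWL = ½ × 2.5067 × 18.8 = $23.56.

$23.56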